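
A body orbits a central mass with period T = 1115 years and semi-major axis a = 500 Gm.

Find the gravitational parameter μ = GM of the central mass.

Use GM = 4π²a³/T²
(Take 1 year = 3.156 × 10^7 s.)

Convert to SI: T = 1115 years = 3.51894e+10 s; a = 500 Gm = 5e+11 m.
GM = 4π² · a³ / T².
GM = 4π² · (5e+11)³ / (3.51894e+10)² m³/s² ≈ 3.985e+15 m³/s² = 3.985 × 10^15 m³/s².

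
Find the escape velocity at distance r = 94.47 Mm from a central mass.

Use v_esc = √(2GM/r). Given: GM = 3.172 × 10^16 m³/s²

Convert to SI: r = 94.47 Mm = 9.447e+07 m.
Escape velocity comes from setting total energy to zero: ½v² − GM/r = 0 ⇒ v_esc = √(2GM / r).
v_esc = √(2 · 3.172e+16 / 9.447e+07) m/s ≈ 2.591e+04 m/s = 25.91 km/s.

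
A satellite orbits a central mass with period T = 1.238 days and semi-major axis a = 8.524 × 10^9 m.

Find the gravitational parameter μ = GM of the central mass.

Convert to SI: T = 1.238 days = 106963 s.
GM = 4π² · a³ / T².
GM = 4π² · (8.524e+09)³ / (106963)² m³/s² ≈ 2.137e+21 m³/s² = 2.137 × 10^21 m³/s².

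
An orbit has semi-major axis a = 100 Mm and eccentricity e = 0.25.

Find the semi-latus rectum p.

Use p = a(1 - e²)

Convert to SI: a = 100 Mm = 1e+08 m.
p = a (1 − e²).
p = 1e+08 · (1 − (0.25)²) = 1e+08 · 0.9375 ≈ 9.375e+07 m = 93.75 Mm.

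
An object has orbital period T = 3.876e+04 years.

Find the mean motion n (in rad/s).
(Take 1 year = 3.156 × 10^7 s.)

Convert to SI: T = 3.876e+04 years = 1.22327e+12 s.
n = 2π / T.
n = 2π / 1.22327e+12 s ≈ 5.136e-12 rad/s.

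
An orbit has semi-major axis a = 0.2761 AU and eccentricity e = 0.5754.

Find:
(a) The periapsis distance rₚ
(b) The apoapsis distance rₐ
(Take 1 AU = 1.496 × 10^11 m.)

Convert to SI: a = 0.2761 AU = 4.13046e+10 m.
(a) rₚ = a(1 − e) = 4.13046e+10 · (1 − 0.5754) = 4.13046e+10 · 0.4246 ≈ 1.754e+10 m = 0.1172 AU.
(b) rₐ = a(1 + e) = 4.13046e+10 · (1 + 0.5754) = 4.13046e+10 · 1.5754 ≈ 6.507e+10 m = 0.435 AU.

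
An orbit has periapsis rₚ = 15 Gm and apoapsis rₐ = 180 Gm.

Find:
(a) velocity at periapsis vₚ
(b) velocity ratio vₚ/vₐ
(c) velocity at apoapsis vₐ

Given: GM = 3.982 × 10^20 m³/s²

Convert to SI: rₚ = 15 Gm = 1.5e+10 m; rₐ = 180 Gm = 1.8e+11 m.
(a) With a = (rₚ + rₐ)/2 = 9.75e+10 m, vₚ = √(GM (2/rₚ − 1/a)) = √(3.982e+20 · (2/1.5e+10 − 1/9.75e+10)) m/s ≈ 2.214e+05 m/s
(b) Conservation of angular momentum (rₚvₚ = rₐvₐ) gives vₚ/vₐ = rₐ/rₚ = 1.8e+11/1.5e+10 ≈ 12
(c) With a = (rₚ + rₐ)/2 = 9.75e+10 m, vₐ = √(GM (2/rₐ − 1/a)) = √(3.982e+20 · (2/1.8e+11 − 1/9.75e+10)) m/s ≈ 1.845e+04 m/s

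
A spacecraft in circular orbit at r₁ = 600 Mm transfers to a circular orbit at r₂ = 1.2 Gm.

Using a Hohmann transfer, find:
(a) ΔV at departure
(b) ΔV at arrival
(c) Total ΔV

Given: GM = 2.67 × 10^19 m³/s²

Convert to SI: r₁ = 600 Mm = 6e+08 m; r₂ = 1.2 Gm = 1.2e+09 m.
Transfer semi-major axis: a_t = (r₁ + r₂)/2 = (6e+08 + 1.2e+09)/2 = 9e+08 m.
Circular speeds: v₁ = √(GM/r₁) = 210950 m/s, v₂ = √(GM/r₂) = 149164 m/s.
Transfer speeds (vis-viva v² = GM(2/r − 1/a_t)): v₁ᵗ = 243584 m/s, v₂ᵗ = 121792 m/s.
(a) ΔV₁ = |v₁ᵗ − v₁| ≈ 3.263e+04 m/s = 32.63 km/s.
(b) ΔV₂ = |v₂ − v₂ᵗ| ≈ 2.737e+04 m/s = 27.37 km/s.
(c) ΔV_total = ΔV₁ + ΔV₂ ≈ 6.001e+04 m/s = 60.01 km/s.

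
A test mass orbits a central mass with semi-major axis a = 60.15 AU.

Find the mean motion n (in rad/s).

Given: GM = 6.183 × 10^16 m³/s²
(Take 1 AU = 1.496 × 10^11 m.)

Convert to SI: a = 60.15 AU = 8.99844e+12 m.
n = √(GM / a³).
n = √(6.183e+16 / (8.99844e+12)³) rad/s ≈ 9.212e-12 rad/s.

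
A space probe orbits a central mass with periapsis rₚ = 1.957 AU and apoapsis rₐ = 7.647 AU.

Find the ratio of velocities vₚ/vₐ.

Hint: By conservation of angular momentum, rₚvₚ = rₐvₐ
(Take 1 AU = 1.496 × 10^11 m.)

Convert to SI: rₚ = 1.957 AU = 2.92767e+11 m; rₐ = 7.647 AU = 1.14399e+12 m.
Conservation of angular momentum gives rₚvₚ = rₐvₐ, so vₚ/vₐ = rₐ/rₚ.
vₚ/vₐ = 1.14399e+12 / 2.92767e+11 ≈ 3.908.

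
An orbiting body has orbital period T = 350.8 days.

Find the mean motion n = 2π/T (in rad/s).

Convert to SI: T = 350.8 days = 3.03091e+07 s.
n = 2π / T.
n = 2π / 3.03091e+07 s ≈ 2.073e-07 rad/s.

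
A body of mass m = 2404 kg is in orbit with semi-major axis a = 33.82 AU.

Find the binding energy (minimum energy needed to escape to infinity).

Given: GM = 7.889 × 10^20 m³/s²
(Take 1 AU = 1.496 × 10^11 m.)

Convert to SI: a = 33.82 AU = 5.05947e+12 m.
Total orbital energy is E = −GMm/(2a); binding energy is E_bind = −E = GMm/(2a).
E_bind = 7.889e+20 · 2404 / (2 · 5.05947e+12) J ≈ 1.874e+11 J = 187.4 GJ.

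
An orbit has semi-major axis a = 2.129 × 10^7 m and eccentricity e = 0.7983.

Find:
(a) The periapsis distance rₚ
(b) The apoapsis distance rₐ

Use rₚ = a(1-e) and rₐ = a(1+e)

(a) rₚ = a(1 − e) = 2.129e+07 · (1 − 0.7983) = 2.129e+07 · 0.2017 ≈ 4.294e+06 m = 4.294 × 10^6 m.
(b) rₐ = a(1 + e) = 2.129e+07 · (1 + 0.7983) = 2.129e+07 · 1.7983 ≈ 3.829e+07 m = 3.829 × 10^7 m.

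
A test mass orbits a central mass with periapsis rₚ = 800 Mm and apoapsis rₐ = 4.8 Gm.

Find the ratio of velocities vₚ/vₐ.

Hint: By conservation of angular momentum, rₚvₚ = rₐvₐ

Convert to SI: rₚ = 800 Mm = 8e+08 m; rₐ = 4.8 Gm = 4.8e+09 m.
Conservation of angular momentum gives rₚvₚ = rₐvₐ, so vₚ/vₐ = rₐ/rₚ.
vₚ/vₐ = 4.8e+09 / 8e+08 ≈ 6.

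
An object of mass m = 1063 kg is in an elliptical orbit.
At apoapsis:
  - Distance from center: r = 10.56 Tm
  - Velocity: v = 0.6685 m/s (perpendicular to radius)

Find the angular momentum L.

Convert to SI: r = 10.56 Tm = 1.056e+13 m.
Since v is perpendicular to r, L = m · v · r.
L = 1063 · 0.6685 · 1.056e+13 kg·m²/s ≈ 7.504e+15 kg·m²/s.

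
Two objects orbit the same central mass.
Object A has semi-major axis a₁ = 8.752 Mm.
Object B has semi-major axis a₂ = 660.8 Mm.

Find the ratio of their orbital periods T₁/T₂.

Convert to SI: a₁ = 8.752 Mm = 8.752e+06 m; a₂ = 660.8 Mm = 6.608e+08 m.
From Kepler's third law, (T₁/T₂)² = (a₁/a₂)³, so T₁/T₂ = (a₁/a₂)^(3/2).
a₁/a₂ = 8.752e+06 / 6.608e+08 = 0.0132446.
T₁/T₂ = (0.0132446)^(3/2) ≈ 0.001524.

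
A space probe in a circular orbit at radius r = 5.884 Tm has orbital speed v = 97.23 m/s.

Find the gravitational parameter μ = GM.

Convert to SI: r = 5.884 Tm = 5.884e+12 m.
For a circular orbit v² = GM/r, so GM = v² · r.
GM = (97.23)² · 5.884e+12 m³/s² ≈ 5.563e+16 m³/s² = 5.563 × 10^16 m³/s².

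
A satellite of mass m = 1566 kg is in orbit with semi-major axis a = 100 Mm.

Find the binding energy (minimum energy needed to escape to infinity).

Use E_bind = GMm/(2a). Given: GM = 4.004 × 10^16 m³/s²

Convert to SI: a = 100 Mm = 1e+08 m.
Total orbital energy is E = −GMm/(2a); binding energy is E_bind = −E = GMm/(2a).
E_bind = 4.004e+16 · 1566 / (2 · 1e+08) J ≈ 3.135e+11 J = 313.5 GJ.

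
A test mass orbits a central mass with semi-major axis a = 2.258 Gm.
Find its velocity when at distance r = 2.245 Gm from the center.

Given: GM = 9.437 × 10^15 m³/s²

Convert to SI: a = 2.258 Gm = 2.258e+09 m; r = 2.245 Gm = 2.245e+09 m.
Vis-viva: v = √(GM · (2/r − 1/a)).
2/r − 1/a = 2/2.245e+09 − 1/2.258e+09 = 4.47999e-10 m⁻¹.
v = √(9.437e+15 · 4.47999e-10) m/s ≈ 2056 m/s = 2.056 km/s.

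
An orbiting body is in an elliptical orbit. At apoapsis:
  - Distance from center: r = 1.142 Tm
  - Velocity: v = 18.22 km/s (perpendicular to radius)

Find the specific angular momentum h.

Convert to SI: r = 1.142 Tm = 1.142e+12 m; v = 18.22 km/s = 18220 m/s.
With v perpendicular to r, h = r · v.
h = 1.142e+12 · 18220 m²/s ≈ 2.081e+16 m²/s.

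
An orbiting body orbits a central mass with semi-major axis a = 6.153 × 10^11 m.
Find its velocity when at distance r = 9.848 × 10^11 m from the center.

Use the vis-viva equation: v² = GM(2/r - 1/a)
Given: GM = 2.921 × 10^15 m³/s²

Vis-viva: v = √(GM · (2/r − 1/a)).
2/r − 1/a = 2/9.848e+11 − 1/6.153e+11 = 4.05646e-13 m⁻¹.
v = √(2.921e+15 · 4.05646e-13) m/s ≈ 34.42 m/s = 34.42 m/s.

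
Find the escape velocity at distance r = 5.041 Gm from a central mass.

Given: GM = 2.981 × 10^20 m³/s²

Convert to SI: r = 5.041 Gm = 5.041e+09 m.
Escape velocity comes from setting total energy to zero: ½v² − GM/r = 0 ⇒ v_esc = √(2GM / r).
v_esc = √(2 · 2.981e+20 / 5.041e+09) m/s ≈ 3.439e+05 m/s = 343.9 km/s.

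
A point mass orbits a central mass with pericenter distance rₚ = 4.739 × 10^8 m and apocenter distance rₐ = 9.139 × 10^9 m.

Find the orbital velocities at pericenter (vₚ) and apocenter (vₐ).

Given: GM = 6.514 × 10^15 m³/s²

Use the vis-viva equation v² = GM(2/r − 1/a) with a = (rₚ + rₐ)/2 = (4.739e+08 + 9.139e+09)/2 = 4.80645e+09 m.
vₚ = √(GM · (2/rₚ − 1/a)) = √(6.514e+15 · (2/4.739e+08 − 1/4.80645e+09)) m/s ≈ 5112 m/s = 5.112 km/s.
vₐ = √(GM · (2/rₐ − 1/a)) = √(6.514e+15 · (2/9.139e+09 − 1/4.80645e+09)) m/s ≈ 265.1 m/s = 265.1 m/s.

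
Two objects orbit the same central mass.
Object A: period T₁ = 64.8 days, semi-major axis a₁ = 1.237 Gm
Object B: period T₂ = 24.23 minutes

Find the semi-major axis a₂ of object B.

Convert to SI: T₁ = 64.8 days = 5.59872e+06 s; a₁ = 1.237 Gm = 1.237e+09 m; T₂ = 24.23 minutes = 1453.8 s.
Kepler's third law: (T₁/T₂)² = (a₁/a₂)³ ⇒ a₂ = a₁ · (T₂/T₁)^(2/3).
T₂/T₁ = 1453.8 / 5.59872e+06 = 0.000259666.
a₂ = 1.237e+09 · (0.000259666)^(2/3) m ≈ 5.035e+06 m = 5.035 Mm.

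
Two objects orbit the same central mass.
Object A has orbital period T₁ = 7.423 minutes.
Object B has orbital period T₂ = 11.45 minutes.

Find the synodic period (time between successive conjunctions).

Convert to SI: T₁ = 7.423 minutes = 445.38 s; T₂ = 11.45 minutes = 687 s.
T_syn = |T₁ · T₂ / (T₁ − T₂)|.
T_syn = |445.38 · 687 / (445.38 − 687)| s ≈ 1266 s = 21.11 minutes.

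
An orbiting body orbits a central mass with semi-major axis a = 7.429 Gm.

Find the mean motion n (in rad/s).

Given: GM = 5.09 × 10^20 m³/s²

Convert to SI: a = 7.429 Gm = 7.429e+09 m.
n = √(GM / a³).
n = √(5.09e+20 / (7.429e+09)³) rad/s ≈ 3.523e-05 rad/s.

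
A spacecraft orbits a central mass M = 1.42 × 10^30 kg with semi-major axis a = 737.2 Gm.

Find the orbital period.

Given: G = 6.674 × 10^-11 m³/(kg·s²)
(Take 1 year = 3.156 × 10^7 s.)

Convert to SI: a = 737.2 Gm = 7.372e+11 m.
GM = G · M = 6.674e-11 · 1.42e+30 = 9.47708e+19 m³/s².
Kepler's third law: T = 2π √(a³ / GM).
Substituting a = 7.372e+11 m and GM = 9.47708e+19 m³/s²:
T = 2π √((7.372e+11)³ / 9.47708e+19) s
T ≈ 4.085e+08 s = 12.94 years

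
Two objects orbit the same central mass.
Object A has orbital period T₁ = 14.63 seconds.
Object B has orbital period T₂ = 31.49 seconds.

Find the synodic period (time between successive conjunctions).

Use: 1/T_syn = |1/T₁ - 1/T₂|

T_syn = |T₁ · T₂ / (T₁ − T₂)|.
T_syn = |14.63 · 31.49 / (14.63 − 31.49)| s ≈ 27.32 s = 27.32 seconds.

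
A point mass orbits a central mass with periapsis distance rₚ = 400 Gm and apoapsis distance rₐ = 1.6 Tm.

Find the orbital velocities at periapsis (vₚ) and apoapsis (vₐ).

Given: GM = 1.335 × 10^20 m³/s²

Convert to SI: rₚ = 400 Gm = 4e+11 m; rₐ = 1.6 Tm = 1.6e+12 m.
Use the vis-viva equation v² = GM(2/r − 1/a) with a = (rₚ + rₐ)/2 = (4e+11 + 1.6e+12)/2 = 1e+12 m.
vₚ = √(GM · (2/rₚ − 1/a)) = √(1.335e+20 · (2/4e+11 − 1/1e+12)) m/s ≈ 2.311e+04 m/s = 23.11 km/s.
vₐ = √(GM · (2/rₐ − 1/a)) = √(1.335e+20 · (2/1.6e+12 − 1/1e+12)) m/s ≈ 5777 m/s = 5.777 km/s.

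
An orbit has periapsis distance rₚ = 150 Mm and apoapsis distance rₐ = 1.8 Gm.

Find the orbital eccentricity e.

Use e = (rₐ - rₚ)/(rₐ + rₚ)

Convert to SI: rₚ = 150 Mm = 1.5e+08 m; rₐ = 1.8 Gm = 1.8e+09 m.
e = (rₐ − rₚ) / (rₐ + rₚ).
e = (1.8e+09 − 1.5e+08) / (1.8e+09 + 1.5e+08) = 1.65e+09 / 1.95e+09 ≈ 0.8462.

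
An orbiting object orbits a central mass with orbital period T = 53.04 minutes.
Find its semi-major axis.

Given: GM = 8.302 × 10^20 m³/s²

Convert to SI: T = 53.04 minutes = 3182.4 s.
Invert Kepler's third law: a = (GM · T² / (4π²))^(1/3).
Substituting T = 3182.4 s and GM = 8.302e+20 m³/s²:
a = (8.302e+20 · (3182.4)² / (4π²))^(1/3) m
a ≈ 5.972e+08 m = 5.972 × 10^8 m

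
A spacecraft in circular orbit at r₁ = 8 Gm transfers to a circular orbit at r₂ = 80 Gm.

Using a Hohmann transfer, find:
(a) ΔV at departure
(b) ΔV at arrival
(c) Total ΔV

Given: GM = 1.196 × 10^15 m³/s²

Convert to SI: r₁ = 8 Gm = 8e+09 m; r₂ = 80 Gm = 8e+10 m.
Transfer semi-major axis: a_t = (r₁ + r₂)/2 = (8e+09 + 8e+10)/2 = 4.4e+10 m.
Circular speeds: v₁ = √(GM/r₁) = 386.652 m/s, v₂ = √(GM/r₂) = 122.27 m/s.
Transfer speeds (vis-viva v² = GM(2/r − 1/a_t)): v₁ᵗ = 521.362 m/s, v₂ᵗ = 52.1362 m/s.
(a) ΔV₁ = |v₁ᵗ − v₁| ≈ 134.7 m/s = 134.7 m/s.
(b) ΔV₂ = |v₂ − v₂ᵗ| ≈ 70.13 m/s = 70.13 m/s.
(c) ΔV_total = ΔV₁ + ΔV₂ ≈ 204.8 m/s = 204.8 m/s.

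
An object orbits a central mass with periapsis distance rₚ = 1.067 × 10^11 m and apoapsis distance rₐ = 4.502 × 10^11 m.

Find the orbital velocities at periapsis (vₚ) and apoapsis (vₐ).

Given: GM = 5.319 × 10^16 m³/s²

Use the vis-viva equation v² = GM(2/r − 1/a) with a = (rₚ + rₐ)/2 = (1.067e+11 + 4.502e+11)/2 = 2.7845e+11 m.
vₚ = √(GM · (2/rₚ − 1/a)) = √(5.319e+16 · (2/1.067e+11 − 1/2.7845e+11)) m/s ≈ 897.8 m/s = 897.8 m/s.
vₐ = √(GM · (2/rₐ − 1/a)) = √(5.319e+16 · (2/4.502e+11 − 1/2.7845e+11)) m/s ≈ 212.8 m/s = 212.8 m/s.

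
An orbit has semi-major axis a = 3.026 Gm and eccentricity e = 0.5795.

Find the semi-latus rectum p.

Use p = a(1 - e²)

Convert to SI: a = 3.026 Gm = 3.026e+09 m.
p = a (1 − e²).
p = 3.026e+09 · (1 − (0.5795)²) = 3.026e+09 · 0.66418 ≈ 2.01e+09 m = 2.01 Gm.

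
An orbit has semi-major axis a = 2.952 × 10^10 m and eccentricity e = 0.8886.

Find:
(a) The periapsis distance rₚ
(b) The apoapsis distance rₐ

(a) rₚ = a(1 − e) = 2.952e+10 · (1 − 0.8886) = 2.952e+10 · 0.1114 ≈ 3.289e+09 m = 3.289 × 10^9 m.
(b) rₐ = a(1 + e) = 2.952e+10 · (1 + 0.8886) = 2.952e+10 · 1.8886 ≈ 5.575e+10 m = 5.575 × 10^10 m.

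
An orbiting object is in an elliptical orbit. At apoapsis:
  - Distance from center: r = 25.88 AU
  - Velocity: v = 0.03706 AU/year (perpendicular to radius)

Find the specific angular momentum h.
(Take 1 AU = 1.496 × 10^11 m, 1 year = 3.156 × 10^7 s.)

Convert to SI: r = 25.88 AU = 3.87165e+12 m; v = 0.03706 AU/year = 175.671 m/s.
With v perpendicular to r, h = r · v.
h = 3.87165e+12 · 175.671 m²/s ≈ 6.801e+14 m²/s.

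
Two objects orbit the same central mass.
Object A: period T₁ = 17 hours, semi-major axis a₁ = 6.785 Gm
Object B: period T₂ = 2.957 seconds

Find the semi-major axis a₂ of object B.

Convert to SI: T₁ = 17 hours = 61200 s; a₁ = 6.785 Gm = 6.785e+09 m.
Kepler's third law: (T₁/T₂)² = (a₁/a₂)³ ⇒ a₂ = a₁ · (T₂/T₁)^(2/3).
T₂/T₁ = 2.957 / 61200 = 4.8317e-05.
a₂ = 6.785e+09 · (4.8317e-05)^(2/3) m ≈ 9.001e+06 m = 9.001 Mm.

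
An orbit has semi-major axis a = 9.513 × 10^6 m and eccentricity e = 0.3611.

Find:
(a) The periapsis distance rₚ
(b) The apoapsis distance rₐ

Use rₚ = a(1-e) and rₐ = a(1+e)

(a) rₚ = a(1 − e) = 9.513e+06 · (1 − 0.3611) = 9.513e+06 · 0.6389 ≈ 6.078e+06 m = 6.078 × 10^6 m.
(b) rₐ = a(1 + e) = 9.513e+06 · (1 + 0.3611) = 9.513e+06 · 1.3611 ≈ 1.295e+07 m = 1.295 × 10^7 m.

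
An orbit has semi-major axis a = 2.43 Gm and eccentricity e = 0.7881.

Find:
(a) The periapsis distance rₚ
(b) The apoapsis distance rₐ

Convert to SI: a = 2.43 Gm = 2.43e+09 m.
(a) rₚ = a(1 − e) = 2.43e+09 · (1 − 0.7881) = 2.43e+09 · 0.2119 ≈ 5.149e+08 m = 514.9 Mm.
(b) rₐ = a(1 + e) = 2.43e+09 · (1 + 0.7881) = 2.43e+09 · 1.7881 ≈ 4.345e+09 m = 4.345 Gm.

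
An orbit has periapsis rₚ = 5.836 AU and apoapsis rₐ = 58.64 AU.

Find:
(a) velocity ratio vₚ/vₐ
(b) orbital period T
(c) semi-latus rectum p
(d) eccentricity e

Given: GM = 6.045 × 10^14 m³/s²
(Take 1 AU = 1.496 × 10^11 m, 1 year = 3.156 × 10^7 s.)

Convert to SI: rₚ = 5.836 AU = 8.73066e+11 m; rₐ = 58.64 AU = 8.77254e+12 m.
(a) Conservation of angular momentum (rₚvₚ = rₐvₐ) gives vₚ/vₐ = rₐ/rₚ = 8.77254e+12/8.73066e+11 ≈ 10.05
(b) With a = (rₚ + rₐ)/2 = 4.8228e+12 m, T = 2π √(a³/GM) = 2π √((4.8228e+12)³/6.045e+14) s ≈ 2.707e+12 s
(c) From a = (rₚ + rₐ)/2 = 4.8228e+12 m and e = (rₐ − rₚ)/(rₐ + rₚ) = 0.818971, p = a(1 − e²) = 4.8228e+12 · (1 − (0.818971)²) ≈ 1.588e+12 m
(d) e = (rₐ − rₚ)/(rₐ + rₚ) = (8.77254e+12 − 8.73066e+11)/(8.77254e+12 + 8.73066e+11) ≈ 0.819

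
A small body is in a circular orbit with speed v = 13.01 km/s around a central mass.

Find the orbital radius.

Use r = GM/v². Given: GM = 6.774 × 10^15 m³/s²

Convert to SI: v = 13.01 km/s = 13010 m/s.
For a circular orbit, v² = GM / r, so r = GM / v².
r = 6.774e+15 / (13010)² m ≈ 4.002e+07 m = 40.02 Mm.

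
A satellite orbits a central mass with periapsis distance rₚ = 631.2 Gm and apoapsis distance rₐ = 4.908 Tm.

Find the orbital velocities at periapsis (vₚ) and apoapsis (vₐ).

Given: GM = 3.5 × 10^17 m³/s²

Convert to SI: rₚ = 631.2 Gm = 6.312e+11 m; rₐ = 4.908 Tm = 4.908e+12 m.
Use the vis-viva equation v² = GM(2/r − 1/a) with a = (rₚ + rₐ)/2 = (6.312e+11 + 4.908e+12)/2 = 2.7696e+12 m.
vₚ = √(GM · (2/rₚ − 1/a)) = √(3.5e+17 · (2/6.312e+11 − 1/2.7696e+12)) m/s ≈ 991.3 m/s = 991.3 m/s.
vₐ = √(GM · (2/rₐ − 1/a)) = √(3.5e+17 · (2/4.908e+12 − 1/2.7696e+12)) m/s ≈ 127.5 m/s = 127.5 m/s.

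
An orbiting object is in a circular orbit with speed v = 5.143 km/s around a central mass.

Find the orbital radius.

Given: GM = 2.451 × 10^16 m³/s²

Convert to SI: v = 5.143 km/s = 5143 m/s.
For a circular orbit, v² = GM / r, so r = GM / v².
r = 2.451e+16 / (5143)² m ≈ 9.266e+08 m = 926.6 Mm.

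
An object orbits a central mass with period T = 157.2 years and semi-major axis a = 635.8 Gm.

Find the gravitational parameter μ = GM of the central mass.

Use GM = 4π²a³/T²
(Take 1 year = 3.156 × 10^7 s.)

Convert to SI: T = 157.2 years = 4.96123e+09 s; a = 635.8 Gm = 6.358e+11 m.
GM = 4π² · a³ / T².
GM = 4π² · (6.358e+11)³ / (4.96123e+09)² m³/s² ≈ 4.122e+17 m³/s² = 4.122 × 10^17 m³/s².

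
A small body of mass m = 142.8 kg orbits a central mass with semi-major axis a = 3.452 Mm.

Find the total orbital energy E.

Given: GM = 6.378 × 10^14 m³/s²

Convert to SI: a = 3.452 Mm = 3.452e+06 m.
E = −GMm / (2a).
E = −6.378e+14 · 142.8 / (2 · 3.452e+06) J ≈ -1.319e+10 J = -13.19 GJ.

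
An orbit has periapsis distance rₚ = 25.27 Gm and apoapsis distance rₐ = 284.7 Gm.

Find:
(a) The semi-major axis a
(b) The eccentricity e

Convert to SI: rₚ = 25.27 Gm = 2.527e+10 m; rₐ = 284.7 Gm = 2.847e+11 m.
(a) a = (rₚ + rₐ) / 2 = (2.527e+10 + 2.847e+11) / 2 ≈ 1.55e+11 m = 155 Gm.
(b) e = (rₐ − rₚ) / (rₐ + rₚ) = (2.847e+11 − 2.527e+10) / (2.847e+11 + 2.527e+10) ≈ 0.837.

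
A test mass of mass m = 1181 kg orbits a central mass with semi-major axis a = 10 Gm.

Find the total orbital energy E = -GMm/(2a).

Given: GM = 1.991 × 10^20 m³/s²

Convert to SI: a = 10 Gm = 1e+10 m.
E = −GMm / (2a).
E = −1.991e+20 · 1181 / (2 · 1e+10) J ≈ -1.176e+13 J = -11.76 TJ.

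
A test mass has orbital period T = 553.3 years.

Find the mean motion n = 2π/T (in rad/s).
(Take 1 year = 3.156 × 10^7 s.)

Convert to SI: T = 553.3 years = 1.74621e+10 s.
n = 2π / T.
n = 2π / 1.74621e+10 s ≈ 3.598e-10 rad/s.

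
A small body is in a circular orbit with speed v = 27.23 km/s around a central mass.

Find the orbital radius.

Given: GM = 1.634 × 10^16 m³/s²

Convert to SI: v = 27.23 km/s = 27230 m/s.
For a circular orbit, v² = GM / r, so r = GM / v².
r = 1.634e+16 / (27230)² m ≈ 2.204e+07 m = 2.204 × 10^7 m.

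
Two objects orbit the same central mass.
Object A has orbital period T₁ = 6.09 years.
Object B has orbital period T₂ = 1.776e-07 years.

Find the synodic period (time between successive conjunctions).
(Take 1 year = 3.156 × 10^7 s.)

Convert to SI: T₁ = 6.09 years = 1.922e+08 s; T₂ = 1.776e-07 years = 5.60506 s.
T_syn = |T₁ · T₂ / (T₁ − T₂)|.
T_syn = |1.922e+08 · 5.60506 / (1.922e+08 − 5.60506)| s ≈ 5.605 s = 1.776e-07 years.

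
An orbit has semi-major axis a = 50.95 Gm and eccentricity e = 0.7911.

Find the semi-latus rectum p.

Convert to SI: a = 50.95 Gm = 5.095e+10 m.
p = a (1 − e²).
p = 5.095e+10 · (1 − (0.7911)²) = 5.095e+10 · 0.374161 ≈ 1.906e+10 m = 19.06 Gm.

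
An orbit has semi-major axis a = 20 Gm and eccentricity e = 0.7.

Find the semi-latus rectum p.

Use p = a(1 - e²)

Convert to SI: a = 20 Gm = 2e+10 m.
p = a (1 − e²).
p = 2e+10 · (1 − (0.7)²) = 2e+10 · 0.51 ≈ 1.02e+10 m = 10.2 Gm.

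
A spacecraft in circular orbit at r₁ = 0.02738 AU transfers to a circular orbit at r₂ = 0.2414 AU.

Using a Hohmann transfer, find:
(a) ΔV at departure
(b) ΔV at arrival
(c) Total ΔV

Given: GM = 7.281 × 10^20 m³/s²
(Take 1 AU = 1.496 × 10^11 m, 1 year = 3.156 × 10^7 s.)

Convert to SI: r₁ = 0.02738 AU = 4.09605e+09 m; r₂ = 0.2414 AU = 3.61134e+10 m.
Transfer semi-major axis: a_t = (r₁ + r₂)/2 = (4.09605e+09 + 3.61134e+10)/2 = 2.01047e+10 m.
Circular speeds: v₁ = √(GM/r₁) = 421612 m/s, v₂ = √(GM/r₂) = 141991 m/s.
Transfer speeds (vis-viva v² = GM(2/r − 1/a_t)): v₁ᵗ = 565065 m/s, v₂ᵗ = 64090.6 m/s.
(a) ΔV₁ = |v₁ᵗ − v₁| ≈ 1.435e+05 m/s = 30.26 AU/year.
(b) ΔV₂ = |v₂ − v₂ᵗ| ≈ 7.79e+04 m/s = 16.43 AU/year.
(c) ΔV_total = ΔV₁ + ΔV₂ ≈ 2.214e+05 m/s = 46.7 AU/year.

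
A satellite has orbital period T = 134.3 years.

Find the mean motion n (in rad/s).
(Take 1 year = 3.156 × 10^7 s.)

Convert to SI: T = 134.3 years = 4.23851e+09 s.
n = 2π / T.
n = 2π / 4.23851e+09 s ≈ 1.482e-09 rad/s.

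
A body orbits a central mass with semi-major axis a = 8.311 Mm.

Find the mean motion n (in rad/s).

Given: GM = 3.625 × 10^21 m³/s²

Convert to SI: a = 8.311 Mm = 8.311e+06 m.
n = √(GM / a³).
n = √(3.625e+21 / (8.311e+06)³) rad/s ≈ 2.513 rad/s.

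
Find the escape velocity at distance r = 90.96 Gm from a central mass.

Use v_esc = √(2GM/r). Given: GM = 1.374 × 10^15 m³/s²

Convert to SI: r = 90.96 Gm = 9.096e+10 m.
Escape velocity comes from setting total energy to zero: ½v² − GM/r = 0 ⇒ v_esc = √(2GM / r).
v_esc = √(2 · 1.374e+15 / 9.096e+10) m/s ≈ 173.8 m/s = 173.8 m/s.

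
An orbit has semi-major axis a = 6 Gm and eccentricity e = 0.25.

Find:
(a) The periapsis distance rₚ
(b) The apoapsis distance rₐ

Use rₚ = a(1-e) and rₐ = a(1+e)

Convert to SI: a = 6 Gm = 6e+09 m.
(a) rₚ = a(1 − e) = 6e+09 · (1 − 0.25) = 6e+09 · 0.75 ≈ 4.5e+09 m = 4.5 Gm.
(b) rₐ = a(1 + e) = 6e+09 · (1 + 0.25) = 6e+09 · 1.25 ≈ 7.5e+09 m = 7.5 Gm.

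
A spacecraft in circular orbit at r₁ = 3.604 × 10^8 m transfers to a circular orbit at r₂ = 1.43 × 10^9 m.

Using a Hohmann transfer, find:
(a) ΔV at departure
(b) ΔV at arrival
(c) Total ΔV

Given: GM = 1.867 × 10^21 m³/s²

Transfer semi-major axis: a_t = (r₁ + r₂)/2 = (3.604e+08 + 1.43e+09)/2 = 8.952e+08 m.
Circular speeds: v₁ = √(GM/r₁) = 2.27604e+06 m/s, v₂ = √(GM/r₂) = 1.14263e+06 m/s.
Transfer speeds (vis-viva v² = GM(2/r − 1/a_t)): v₁ᵗ = 2.87665e+06 m/s, v₂ᵗ = 724997 m/s.
(a) ΔV₁ = |v₁ᵗ − v₁| ≈ 6.006e+05 m/s = 600.6 km/s.
(b) ΔV₂ = |v₂ − v₂ᵗ| ≈ 4.176e+05 m/s = 417.6 km/s.
(c) ΔV_total = ΔV₁ + ΔV₂ ≈ 1.018e+06 m/s = 1018 km/s.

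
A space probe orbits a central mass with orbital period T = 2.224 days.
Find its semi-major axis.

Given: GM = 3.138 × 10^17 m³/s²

Convert to SI: T = 2.224 days = 192154 s.
Invert Kepler's third law: a = (GM · T² / (4π²))^(1/3).
Substituting T = 192154 s and GM = 3.138e+17 m³/s²:
a = (3.138e+17 · (192154)² / (4π²))^(1/3) m
a ≈ 6.646e+08 m = 664.6 Mm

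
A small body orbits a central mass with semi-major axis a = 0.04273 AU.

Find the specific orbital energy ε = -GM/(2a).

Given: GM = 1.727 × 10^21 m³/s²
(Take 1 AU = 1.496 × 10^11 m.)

Convert to SI: a = 0.04273 AU = 6.39241e+09 m.
ε = −GM / (2a).
ε = −1.727e+21 / (2 · 6.39241e+09) J/kg ≈ -1.351e+11 J/kg = -135.1 GJ/kg.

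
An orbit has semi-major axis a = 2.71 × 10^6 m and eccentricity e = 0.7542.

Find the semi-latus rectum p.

p = a (1 − e²).
p = 2.71e+06 · (1 − (0.7542)²) = 2.71e+06 · 0.431182 ≈ 1.169e+06 m = 1.169 × 10^6 m.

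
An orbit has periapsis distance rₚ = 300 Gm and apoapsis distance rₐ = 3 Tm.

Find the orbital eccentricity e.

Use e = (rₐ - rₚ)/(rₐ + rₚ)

Convert to SI: rₚ = 300 Gm = 3e+11 m; rₐ = 3 Tm = 3e+12 m.
e = (rₐ − rₚ) / (rₐ + rₚ).
e = (3e+12 − 3e+11) / (3e+12 + 3e+11) = 2.7e+12 / 3.3e+12 ≈ 0.8182.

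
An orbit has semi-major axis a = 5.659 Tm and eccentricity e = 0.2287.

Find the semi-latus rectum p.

Convert to SI: a = 5.659 Tm = 5.659e+12 m.
p = a (1 − e²).
p = 5.659e+12 · (1 − (0.2287)²) = 5.659e+12 · 0.947696 ≈ 5.363e+12 m = 5.363 Tm.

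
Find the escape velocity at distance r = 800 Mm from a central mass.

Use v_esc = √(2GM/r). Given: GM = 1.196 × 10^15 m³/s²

Convert to SI: r = 800 Mm = 8e+08 m.
Escape velocity comes from setting total energy to zero: ½v² − GM/r = 0 ⇒ v_esc = √(2GM / r).
v_esc = √(2 · 1.196e+15 / 8e+08) m/s ≈ 1729 m/s = 1.729 km/s.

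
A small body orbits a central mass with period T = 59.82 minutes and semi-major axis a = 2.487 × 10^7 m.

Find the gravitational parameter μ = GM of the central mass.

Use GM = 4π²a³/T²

Convert to SI: T = 59.82 minutes = 3589.2 s.
GM = 4π² · a³ / T².
GM = 4π² · (2.487e+07)³ / (3589.2)² m³/s² ≈ 4.714e+16 m³/s² = 4.714 × 10^16 m³/s².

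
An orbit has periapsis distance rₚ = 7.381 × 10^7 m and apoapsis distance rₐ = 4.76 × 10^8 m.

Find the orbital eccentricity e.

e = (rₐ − rₚ) / (rₐ + rₚ).
e = (4.76e+08 − 7.381e+07) / (4.76e+08 + 7.381e+07) = 4.0219e+08 / 5.4981e+08 ≈ 0.7315.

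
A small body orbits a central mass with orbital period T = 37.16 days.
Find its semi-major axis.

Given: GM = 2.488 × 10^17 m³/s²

Convert to SI: T = 37.16 days = 3.21062e+06 s.
Invert Kepler's third law: a = (GM · T² / (4π²))^(1/3).
Substituting T = 3.21062e+06 s and GM = 2.488e+17 m³/s²:
a = (2.488e+17 · (3.21062e+06)² / (4π²))^(1/3) m
a ≈ 4.02e+09 m = 4.02 × 10^9 m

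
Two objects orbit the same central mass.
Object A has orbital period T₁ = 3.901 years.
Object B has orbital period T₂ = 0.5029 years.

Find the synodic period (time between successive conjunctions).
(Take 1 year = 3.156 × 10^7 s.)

Convert to SI: T₁ = 3.901 years = 1.23116e+08 s; T₂ = 0.5029 years = 1.58715e+07 s.
T_syn = |T₁ · T₂ / (T₁ − T₂)|.
T_syn = |1.23116e+08 · 1.58715e+07 / (1.23116e+08 − 1.58715e+07)| s ≈ 1.822e+07 s = 0.5773 years.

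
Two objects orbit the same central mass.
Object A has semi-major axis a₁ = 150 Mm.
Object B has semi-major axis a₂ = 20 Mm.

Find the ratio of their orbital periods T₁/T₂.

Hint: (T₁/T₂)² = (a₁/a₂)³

Convert to SI: a₁ = 150 Mm = 1.5e+08 m; a₂ = 20 Mm = 2e+07 m.
From Kepler's third law, (T₁/T₂)² = (a₁/a₂)³, so T₁/T₂ = (a₁/a₂)^(3/2).
a₁/a₂ = 1.5e+08 / 2e+07 = 7.5.
T₁/T₂ = (7.5)^(3/2) ≈ 20.54.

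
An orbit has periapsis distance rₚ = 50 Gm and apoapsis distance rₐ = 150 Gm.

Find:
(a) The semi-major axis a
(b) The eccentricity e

Convert to SI: rₚ = 50 Gm = 5e+10 m; rₐ = 150 Gm = 1.5e+11 m.
(a) a = (rₚ + rₐ) / 2 = (5e+10 + 1.5e+11) / 2 ≈ 1e+11 m = 100 Gm.
(b) e = (rₐ − rₚ) / (rₐ + rₚ) = (1.5e+11 − 5e+10) / (1.5e+11 + 5e+10) ≈ 0.5.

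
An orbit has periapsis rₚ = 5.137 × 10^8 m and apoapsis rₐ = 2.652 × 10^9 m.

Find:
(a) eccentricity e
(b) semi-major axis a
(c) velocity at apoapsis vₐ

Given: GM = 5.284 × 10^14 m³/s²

(a) e = (rₐ − rₚ)/(rₐ + rₚ) = (2.652e+09 − 5.137e+08)/(2.652e+09 + 5.137e+08) ≈ 0.6755
(b) a = (rₚ + rₐ)/2 = (5.137e+08 + 2.652e+09)/2 ≈ 1.583e+09 m
(c) With a = (rₚ + rₐ)/2 = 1.58285e+09 m, vₐ = √(GM (2/rₐ − 1/a)) = √(5.284e+14 · (2/2.652e+09 − 1/1.58285e+09)) m/s ≈ 254.3 m/s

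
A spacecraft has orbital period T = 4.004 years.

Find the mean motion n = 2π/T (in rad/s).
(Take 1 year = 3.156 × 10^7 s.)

Convert to SI: T = 4.004 years = 1.26366e+08 s.
n = 2π / T.
n = 2π / 1.26366e+08 s ≈ 4.972e-08 rad/s.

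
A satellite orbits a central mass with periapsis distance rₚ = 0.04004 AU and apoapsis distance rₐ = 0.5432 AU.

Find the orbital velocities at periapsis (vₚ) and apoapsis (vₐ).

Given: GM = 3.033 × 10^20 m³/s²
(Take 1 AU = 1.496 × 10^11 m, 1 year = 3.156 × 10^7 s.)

Convert to SI: rₚ = 0.04004 AU = 5.98998e+09 m; rₐ = 0.5432 AU = 8.12627e+10 m.
Use the vis-viva equation v² = GM(2/r − 1/a) with a = (rₚ + rₐ)/2 = (5.98998e+09 + 8.12627e+10)/2 = 4.36264e+10 m.
vₚ = √(GM · (2/rₚ − 1/a)) = √(3.033e+20 · (2/5.98998e+09 − 1/4.36264e+10)) m/s ≈ 3.071e+05 m/s = 64.79 AU/year.
vₐ = √(GM · (2/rₐ − 1/a)) = √(3.033e+20 · (2/8.12627e+10 − 1/4.36264e+10)) m/s ≈ 2.264e+04 m/s = 4.776 AU/year.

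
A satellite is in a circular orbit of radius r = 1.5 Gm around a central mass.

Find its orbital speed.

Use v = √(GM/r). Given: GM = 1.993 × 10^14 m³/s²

Convert to SI: r = 1.5 Gm = 1.5e+09 m.
For a circular orbit, gravity supplies the centripetal force, so v = √(GM / r).
v = √(1.993e+14 / 1.5e+09) m/s ≈ 364.5 m/s = 364.5 m/s.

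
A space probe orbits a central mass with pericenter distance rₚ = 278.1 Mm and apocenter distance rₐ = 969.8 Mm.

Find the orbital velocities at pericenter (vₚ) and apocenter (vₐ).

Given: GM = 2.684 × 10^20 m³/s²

Convert to SI: rₚ = 278.1 Mm = 2.781e+08 m; rₐ = 969.8 Mm = 9.698e+08 m.
Use the vis-viva equation v² = GM(2/r − 1/a) with a = (rₚ + rₐ)/2 = (2.781e+08 + 9.698e+08)/2 = 6.2395e+08 m.
vₚ = √(GM · (2/rₚ − 1/a)) = √(2.684e+20 · (2/2.781e+08 − 1/6.2395e+08)) m/s ≈ 1.225e+06 m/s = 1225 km/s.
vₐ = √(GM · (2/rₐ − 1/a)) = √(2.684e+20 · (2/9.698e+08 − 1/6.2395e+08)) m/s ≈ 3.512e+05 m/s = 351.2 km/s.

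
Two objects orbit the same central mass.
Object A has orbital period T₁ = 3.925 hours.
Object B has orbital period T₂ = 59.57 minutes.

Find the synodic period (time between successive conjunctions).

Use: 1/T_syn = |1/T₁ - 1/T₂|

Convert to SI: T₁ = 3.925 hours = 14130 s; T₂ = 59.57 minutes = 3574.2 s.
T_syn = |T₁ · T₂ / (T₁ − T₂)|.
T_syn = |14130 · 3574.2 / (14130 − 3574.2)| s ≈ 4784 s = 1.329 hours.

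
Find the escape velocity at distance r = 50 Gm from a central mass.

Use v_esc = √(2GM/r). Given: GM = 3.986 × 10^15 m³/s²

Convert to SI: r = 50 Gm = 5e+10 m.
Escape velocity comes from setting total energy to zero: ½v² − GM/r = 0 ⇒ v_esc = √(2GM / r).
v_esc = √(2 · 3.986e+15 / 5e+10) m/s ≈ 399.3 m/s = 399.3 m/s.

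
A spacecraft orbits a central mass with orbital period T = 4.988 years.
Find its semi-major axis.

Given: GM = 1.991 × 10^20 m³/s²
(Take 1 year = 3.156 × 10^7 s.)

Convert to SI: T = 4.988 years = 1.57421e+08 s.
Invert Kepler's third law: a = (GM · T² / (4π²))^(1/3).
Substituting T = 1.57421e+08 s and GM = 1.991e+20 m³/s²:
a = (1.991e+20 · (1.57421e+08)² / (4π²))^(1/3) m
a ≈ 5e+11 m = 500 Gm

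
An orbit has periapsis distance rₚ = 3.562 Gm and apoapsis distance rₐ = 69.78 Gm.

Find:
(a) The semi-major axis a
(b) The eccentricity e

Convert to SI: rₚ = 3.562 Gm = 3.562e+09 m; rₐ = 69.78 Gm = 6.978e+10 m.
(a) a = (rₚ + rₐ) / 2 = (3.562e+09 + 6.978e+10) / 2 ≈ 3.667e+10 m = 36.67 Gm.
(b) e = (rₐ − rₚ) / (rₐ + rₚ) = (6.978e+10 − 3.562e+09) / (6.978e+10 + 3.562e+09) ≈ 0.9029.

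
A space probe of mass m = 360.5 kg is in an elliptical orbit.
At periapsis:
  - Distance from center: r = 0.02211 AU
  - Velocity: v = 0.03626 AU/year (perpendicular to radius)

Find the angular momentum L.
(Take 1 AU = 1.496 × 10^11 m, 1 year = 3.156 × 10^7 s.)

Convert to SI: r = 0.02211 AU = 3.30766e+09 m; v = 0.03626 AU/year = 171.879 m/s.
Since v is perpendicular to r, L = m · v · r.
L = 360.5 · 171.879 · 3.30766e+09 kg·m²/s ≈ 2.05e+14 kg·m²/s.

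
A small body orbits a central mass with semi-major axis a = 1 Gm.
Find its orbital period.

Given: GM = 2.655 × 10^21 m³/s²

Convert to SI: a = 1 Gm = 1e+09 m.
Kepler's third law: T = 2π √(a³ / GM).
Substituting a = 1e+09 m and GM = 2.655e+21 m³/s²:
T = 2π √((1e+09)³ / 2.655e+21) s
T ≈ 3856 s = 1.071 hours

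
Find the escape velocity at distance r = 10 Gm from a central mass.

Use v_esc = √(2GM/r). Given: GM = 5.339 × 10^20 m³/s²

Convert to SI: r = 10 Gm = 1e+10 m.
Escape velocity comes from setting total energy to zero: ½v² − GM/r = 0 ⇒ v_esc = √(2GM / r).
v_esc = √(2 · 5.339e+20 / 1e+10) m/s ≈ 3.268e+05 m/s = 326.8 km/s.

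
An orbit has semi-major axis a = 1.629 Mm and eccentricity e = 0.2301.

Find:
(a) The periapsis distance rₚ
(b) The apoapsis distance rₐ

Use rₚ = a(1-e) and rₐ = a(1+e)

Convert to SI: a = 1.629 Mm = 1.629e+06 m.
(a) rₚ = a(1 − e) = 1.629e+06 · (1 − 0.2301) = 1.629e+06 · 0.7699 ≈ 1.254e+06 m = 1.254 Mm.
(b) rₐ = a(1 + e) = 1.629e+06 · (1 + 0.2301) = 1.629e+06 · 1.2301 ≈ 2.004e+06 m = 2.004 Mm.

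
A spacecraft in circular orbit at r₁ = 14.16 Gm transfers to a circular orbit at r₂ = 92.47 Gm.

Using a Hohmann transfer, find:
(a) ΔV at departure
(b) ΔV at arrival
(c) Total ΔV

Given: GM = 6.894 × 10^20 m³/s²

Convert to SI: r₁ = 14.16 Gm = 1.416e+10 m; r₂ = 92.47 Gm = 9.247e+10 m.
Transfer semi-major axis: a_t = (r₁ + r₂)/2 = (1.416e+10 + 9.247e+10)/2 = 5.3315e+10 m.
Circular speeds: v₁ = √(GM/r₁) = 220650 m/s, v₂ = √(GM/r₂) = 86344.6 m/s.
Transfer speeds (vis-viva v² = GM(2/r − 1/a_t)): v₁ᵗ = 290589 m/s, v₂ᵗ = 44498.2 m/s.
(a) ΔV₁ = |v₁ᵗ − v₁| ≈ 6.994e+04 m/s = 69.94 km/s.
(b) ΔV₂ = |v₂ − v₂ᵗ| ≈ 4.185e+04 m/s = 41.85 km/s.
(c) ΔV_total = ΔV₁ + ΔV₂ ≈ 1.118e+05 m/s = 111.8 km/s.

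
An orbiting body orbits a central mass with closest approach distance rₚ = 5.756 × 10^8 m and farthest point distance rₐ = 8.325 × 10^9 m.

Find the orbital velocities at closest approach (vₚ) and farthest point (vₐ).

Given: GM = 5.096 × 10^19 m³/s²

Use the vis-viva equation v² = GM(2/r − 1/a) with a = (rₚ + rₐ)/2 = (5.756e+08 + 8.325e+09)/2 = 4.4503e+09 m.
vₚ = √(GM · (2/rₚ − 1/a)) = √(5.096e+19 · (2/5.756e+08 − 1/4.4503e+09)) m/s ≈ 4.07e+05 m/s = 407 km/s.
vₐ = √(GM · (2/rₐ − 1/a)) = √(5.096e+19 · (2/8.325e+09 − 1/4.4503e+09)) m/s ≈ 2.814e+04 m/s = 28.14 km/s.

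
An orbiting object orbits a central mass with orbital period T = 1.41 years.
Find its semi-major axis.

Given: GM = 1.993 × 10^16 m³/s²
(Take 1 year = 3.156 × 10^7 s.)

Convert to SI: T = 1.41 years = 4.44996e+07 s.
Invert Kepler's third law: a = (GM · T² / (4π²))^(1/3).
Substituting T = 4.44996e+07 s and GM = 1.993e+16 m³/s²:
a = (1.993e+16 · (4.44996e+07)² / (4π²))^(1/3) m
a ≈ 9.999e+09 m = 9.999 Gm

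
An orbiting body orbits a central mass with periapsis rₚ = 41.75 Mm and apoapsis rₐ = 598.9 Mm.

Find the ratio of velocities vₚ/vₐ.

Convert to SI: rₚ = 41.75 Mm = 4.175e+07 m; rₐ = 598.9 Mm = 5.989e+08 m.
Conservation of angular momentum gives rₚvₚ = rₐvₐ, so vₚ/vₐ = rₐ/rₚ.
vₚ/vₐ = 5.989e+08 / 4.175e+07 ≈ 14.34.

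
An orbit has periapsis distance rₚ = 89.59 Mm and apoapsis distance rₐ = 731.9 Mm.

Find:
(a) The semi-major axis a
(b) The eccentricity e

Convert to SI: rₚ = 89.59 Mm = 8.959e+07 m; rₐ = 731.9 Mm = 7.319e+08 m.
(a) a = (rₚ + rₐ) / 2 = (8.959e+07 + 7.319e+08) / 2 ≈ 4.107e+08 m = 410.7 Mm.
(b) e = (rₐ − rₚ) / (rₐ + rₚ) = (7.319e+08 − 8.959e+07) / (7.319e+08 + 8.959e+07) ≈ 0.7819.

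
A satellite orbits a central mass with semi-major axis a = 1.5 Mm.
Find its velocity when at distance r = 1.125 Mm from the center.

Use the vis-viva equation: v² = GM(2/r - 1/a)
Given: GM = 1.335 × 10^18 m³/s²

Convert to SI: a = 1.5 Mm = 1.5e+06 m; r = 1.125 Mm = 1.125e+06 m.
Vis-viva: v = √(GM · (2/r − 1/a)).
2/r − 1/a = 2/1.125e+06 − 1/1.5e+06 = 1.11111e-06 m⁻¹.
v = √(1.335e+18 · 1.11111e-06) m/s ≈ 1.218e+06 m/s = 1218 km/s.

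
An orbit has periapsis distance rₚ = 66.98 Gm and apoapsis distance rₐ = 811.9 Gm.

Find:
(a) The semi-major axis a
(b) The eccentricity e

Convert to SI: rₚ = 66.98 Gm = 6.698e+10 m; rₐ = 811.9 Gm = 8.119e+11 m.
(a) a = (rₚ + rₐ) / 2 = (6.698e+10 + 8.119e+11) / 2 ≈ 4.394e+11 m = 439.4 Gm.
(b) e = (rₐ − rₚ) / (rₐ + rₚ) = (8.119e+11 − 6.698e+10) / (8.119e+11 + 6.698e+10) ≈ 0.8476.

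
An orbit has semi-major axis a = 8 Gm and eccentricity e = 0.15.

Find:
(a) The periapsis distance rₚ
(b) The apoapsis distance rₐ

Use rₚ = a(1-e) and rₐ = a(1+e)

Convert to SI: a = 8 Gm = 8e+09 m.
(a) rₚ = a(1 − e) = 8e+09 · (1 − 0.15) = 8e+09 · 0.85 ≈ 6.8e+09 m = 6.8 Gm.
(b) rₐ = a(1 + e) = 8e+09 · (1 + 0.15) = 8e+09 · 1.15 ≈ 9.2e+09 m = 9.2 Gm.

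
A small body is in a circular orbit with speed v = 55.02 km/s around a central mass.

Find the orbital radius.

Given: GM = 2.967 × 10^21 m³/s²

Convert to SI: v = 55.02 km/s = 55020 m/s.
For a circular orbit, v² = GM / r, so r = GM / v².
r = 2.967e+21 / (55020)² m ≈ 9.801e+11 m = 980.1 Gm.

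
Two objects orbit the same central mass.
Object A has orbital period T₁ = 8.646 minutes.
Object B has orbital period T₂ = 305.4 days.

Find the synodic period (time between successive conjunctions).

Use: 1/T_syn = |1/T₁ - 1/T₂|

Convert to SI: T₁ = 8.646 minutes = 518.76 s; T₂ = 305.4 days = 2.63866e+07 s.
T_syn = |T₁ · T₂ / (T₁ − T₂)|.
T_syn = |518.76 · 2.63866e+07 / (518.76 − 2.63866e+07)| s ≈ 518.8 s = 8.646 minutes.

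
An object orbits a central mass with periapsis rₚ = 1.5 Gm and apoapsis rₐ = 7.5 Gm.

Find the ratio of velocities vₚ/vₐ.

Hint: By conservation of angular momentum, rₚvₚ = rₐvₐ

Convert to SI: rₚ = 1.5 Gm = 1.5e+09 m; rₐ = 7.5 Gm = 7.5e+09 m.
Conservation of angular momentum gives rₚvₚ = rₐvₐ, so vₚ/vₐ = rₐ/rₚ.
vₚ/vₐ = 7.5e+09 / 1.5e+09 ≈ 5.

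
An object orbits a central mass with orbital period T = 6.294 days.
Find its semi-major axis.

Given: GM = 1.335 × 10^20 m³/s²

Convert to SI: T = 6.294 days = 543802 s.
Invert Kepler's third law: a = (GM · T² / (4π²))^(1/3).
Substituting T = 543802 s and GM = 1.335e+20 m³/s²:
a = (1.335e+20 · (543802)² / (4π²))^(1/3) m
a ≈ 1e+10 m = 10 Gm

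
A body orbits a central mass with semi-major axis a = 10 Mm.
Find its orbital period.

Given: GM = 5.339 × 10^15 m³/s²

Convert to SI: a = 10 Mm = 1e+07 m.
Kepler's third law: T = 2π √(a³ / GM).
Substituting a = 1e+07 m and GM = 5.339e+15 m³/s²:
T = 2π √((1e+07)³ / 5.339e+15) s
T ≈ 2719 s = 45.32 minutes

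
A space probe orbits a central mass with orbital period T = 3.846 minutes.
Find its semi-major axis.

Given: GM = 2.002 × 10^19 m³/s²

Convert to SI: T = 3.846 minutes = 230.76 s.
Invert Kepler's third law: a = (GM · T² / (4π²))^(1/3).
Substituting T = 230.76 s and GM = 2.002e+19 m³/s²:
a = (2.002e+19 · (230.76)² / (4π²))^(1/3) m
a ≈ 3e+07 m = 30 Mm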